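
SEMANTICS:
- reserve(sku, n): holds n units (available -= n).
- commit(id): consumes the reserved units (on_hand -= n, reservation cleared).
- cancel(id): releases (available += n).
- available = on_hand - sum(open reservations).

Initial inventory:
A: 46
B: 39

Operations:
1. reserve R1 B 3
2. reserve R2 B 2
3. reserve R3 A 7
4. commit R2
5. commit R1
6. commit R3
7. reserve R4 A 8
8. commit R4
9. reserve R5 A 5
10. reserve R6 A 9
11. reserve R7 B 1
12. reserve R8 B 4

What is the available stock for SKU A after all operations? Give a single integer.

Answer: 17

Derivation:
Step 1: reserve R1 B 3 -> on_hand[A=46 B=39] avail[A=46 B=36] open={R1}
Step 2: reserve R2 B 2 -> on_hand[A=46 B=39] avail[A=46 B=34] open={R1,R2}
Step 3: reserve R3 A 7 -> on_hand[A=46 B=39] avail[A=39 B=34] open={R1,R2,R3}
Step 4: commit R2 -> on_hand[A=46 B=37] avail[A=39 B=34] open={R1,R3}
Step 5: commit R1 -> on_hand[A=46 B=34] avail[A=39 B=34] open={R3}
Step 6: commit R3 -> on_hand[A=39 B=34] avail[A=39 B=34] open={}
Step 7: reserve R4 A 8 -> on_hand[A=39 B=34] avail[A=31 B=34] open={R4}
Step 8: commit R4 -> on_hand[A=31 B=34] avail[A=31 B=34] open={}
Step 9: reserve R5 A 5 -> on_hand[A=31 B=34] avail[A=26 B=34] open={R5}
Step 10: reserve R6 A 9 -> on_hand[A=31 B=34] avail[A=17 B=34] open={R5,R6}
Step 11: reserve R7 B 1 -> on_hand[A=31 B=34] avail[A=17 B=33] open={R5,R6,R7}
Step 12: reserve R8 B 4 -> on_hand[A=31 B=34] avail[A=17 B=29] open={R5,R6,R7,R8}
Final available[A] = 17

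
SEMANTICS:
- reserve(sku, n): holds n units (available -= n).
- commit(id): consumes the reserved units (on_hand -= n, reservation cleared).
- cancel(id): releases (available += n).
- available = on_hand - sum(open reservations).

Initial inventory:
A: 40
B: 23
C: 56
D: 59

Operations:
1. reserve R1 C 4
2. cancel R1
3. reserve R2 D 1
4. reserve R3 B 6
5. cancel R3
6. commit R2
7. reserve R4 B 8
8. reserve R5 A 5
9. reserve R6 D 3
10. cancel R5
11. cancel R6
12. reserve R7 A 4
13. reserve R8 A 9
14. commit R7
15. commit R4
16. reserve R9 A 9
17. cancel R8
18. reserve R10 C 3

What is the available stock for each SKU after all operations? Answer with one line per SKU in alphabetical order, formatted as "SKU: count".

Answer: A: 27
B: 15
C: 53
D: 58

Derivation:
Step 1: reserve R1 C 4 -> on_hand[A=40 B=23 C=56 D=59] avail[A=40 B=23 C=52 D=59] open={R1}
Step 2: cancel R1 -> on_hand[A=40 B=23 C=56 D=59] avail[A=40 B=23 C=56 D=59] open={}
Step 3: reserve R2 D 1 -> on_hand[A=40 B=23 C=56 D=59] avail[A=40 B=23 C=56 D=58] open={R2}
Step 4: reserve R3 B 6 -> on_hand[A=40 B=23 C=56 D=59] avail[A=40 B=17 C=56 D=58] open={R2,R3}
Step 5: cancel R3 -> on_hand[A=40 B=23 C=56 D=59] avail[A=40 B=23 C=56 D=58] open={R2}
Step 6: commit R2 -> on_hand[A=40 B=23 C=56 D=58] avail[A=40 B=23 C=56 D=58] open={}
Step 7: reserve R4 B 8 -> on_hand[A=40 B=23 C=56 D=58] avail[A=40 B=15 C=56 D=58] open={R4}
Step 8: reserve R5 A 5 -> on_hand[A=40 B=23 C=56 D=58] avail[A=35 B=15 C=56 D=58] open={R4,R5}
Step 9: reserve R6 D 3 -> on_hand[A=40 B=23 C=56 D=58] avail[A=35 B=15 C=56 D=55] open={R4,R5,R6}
Step 10: cancel R5 -> on_hand[A=40 B=23 C=56 D=58] avail[A=40 B=15 C=56 D=55] open={R4,R6}
Step 11: cancel R6 -> on_hand[A=40 B=23 C=56 D=58] avail[A=40 B=15 C=56 D=58] open={R4}
Step 12: reserve R7 A 4 -> on_hand[A=40 B=23 C=56 D=58] avail[A=36 B=15 C=56 D=58] open={R4,R7}
Step 13: reserve R8 A 9 -> on_hand[A=40 B=23 C=56 D=58] avail[A=27 B=15 C=56 D=58] open={R4,R7,R8}
Step 14: commit R7 -> on_hand[A=36 B=23 C=56 D=58] avail[A=27 B=15 C=56 D=58] open={R4,R8}
Step 15: commit R4 -> on_hand[A=36 B=15 C=56 D=58] avail[A=27 B=15 C=56 D=58] open={R8}
Step 16: reserve R9 A 9 -> on_hand[A=36 B=15 C=56 D=58] avail[A=18 B=15 C=56 D=58] open={R8,R9}
Step 17: cancel R8 -> on_hand[A=36 B=15 C=56 D=58] avail[A=27 B=15 C=56 D=58] open={R9}
Step 18: reserve R10 C 3 -> on_hand[A=36 B=15 C=56 D=58] avail[A=27 B=15 C=53 D=58] open={R10,R9}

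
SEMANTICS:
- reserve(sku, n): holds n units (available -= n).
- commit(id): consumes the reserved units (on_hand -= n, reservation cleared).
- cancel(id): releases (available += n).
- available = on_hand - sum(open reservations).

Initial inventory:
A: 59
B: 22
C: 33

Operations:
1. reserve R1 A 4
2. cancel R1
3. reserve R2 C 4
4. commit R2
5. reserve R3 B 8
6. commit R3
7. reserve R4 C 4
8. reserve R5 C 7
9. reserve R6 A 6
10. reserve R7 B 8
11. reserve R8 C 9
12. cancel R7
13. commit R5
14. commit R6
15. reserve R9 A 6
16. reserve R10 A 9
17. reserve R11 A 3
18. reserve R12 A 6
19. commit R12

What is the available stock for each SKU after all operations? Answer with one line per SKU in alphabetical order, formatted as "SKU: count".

Step 1: reserve R1 A 4 -> on_hand[A=59 B=22 C=33] avail[A=55 B=22 C=33] open={R1}
Step 2: cancel R1 -> on_hand[A=59 B=22 C=33] avail[A=59 B=22 C=33] open={}
Step 3: reserve R2 C 4 -> on_hand[A=59 B=22 C=33] avail[A=59 B=22 C=29] open={R2}
Step 4: commit R2 -> on_hand[A=59 B=22 C=29] avail[A=59 B=22 C=29] open={}
Step 5: reserve R3 B 8 -> on_hand[A=59 B=22 C=29] avail[A=59 B=14 C=29] open={R3}
Step 6: commit R3 -> on_hand[A=59 B=14 C=29] avail[A=59 B=14 C=29] open={}
Step 7: reserve R4 C 4 -> on_hand[A=59 B=14 C=29] avail[A=59 B=14 C=25] open={R4}
Step 8: reserve R5 C 7 -> on_hand[A=59 B=14 C=29] avail[A=59 B=14 C=18] open={R4,R5}
Step 9: reserve R6 A 6 -> on_hand[A=59 B=14 C=29] avail[A=53 B=14 C=18] open={R4,R5,R6}
Step 10: reserve R7 B 8 -> on_hand[A=59 B=14 C=29] avail[A=53 B=6 C=18] open={R4,R5,R6,R7}
Step 11: reserve R8 C 9 -> on_hand[A=59 B=14 C=29] avail[A=53 B=6 C=9] open={R4,R5,R6,R7,R8}
Step 12: cancel R7 -> on_hand[A=59 B=14 C=29] avail[A=53 B=14 C=9] open={R4,R5,R6,R8}
Step 13: commit R5 -> on_hand[A=59 B=14 C=22] avail[A=53 B=14 C=9] open={R4,R6,R8}
Step 14: commit R6 -> on_hand[A=53 B=14 C=22] avail[A=53 B=14 C=9] open={R4,R8}
Step 15: reserve R9 A 6 -> on_hand[A=53 B=14 C=22] avail[A=47 B=14 C=9] open={R4,R8,R9}
Step 16: reserve R10 A 9 -> on_hand[A=53 B=14 C=22] avail[A=38 B=14 C=9] open={R10,R4,R8,R9}
Step 17: reserve R11 A 3 -> on_hand[A=53 B=14 C=22] avail[A=35 B=14 C=9] open={R10,R11,R4,R8,R9}
Step 18: reserve R12 A 6 -> on_hand[A=53 B=14 C=22] avail[A=29 B=14 C=9] open={R10,R11,R12,R4,R8,R9}
Step 19: commit R12 -> on_hand[A=47 B=14 C=22] avail[A=29 B=14 C=9] open={R10,R11,R4,R8,R9}

Answer: A: 29
B: 14
C: 9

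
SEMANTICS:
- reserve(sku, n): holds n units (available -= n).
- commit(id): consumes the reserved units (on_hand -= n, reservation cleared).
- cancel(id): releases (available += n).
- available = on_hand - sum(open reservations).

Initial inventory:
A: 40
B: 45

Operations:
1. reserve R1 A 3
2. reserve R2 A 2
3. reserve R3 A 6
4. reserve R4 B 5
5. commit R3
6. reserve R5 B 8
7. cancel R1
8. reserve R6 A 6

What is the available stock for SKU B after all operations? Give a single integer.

Answer: 32

Derivation:
Step 1: reserve R1 A 3 -> on_hand[A=40 B=45] avail[A=37 B=45] open={R1}
Step 2: reserve R2 A 2 -> on_hand[A=40 B=45] avail[A=35 B=45] open={R1,R2}
Step 3: reserve R3 A 6 -> on_hand[A=40 B=45] avail[A=29 B=45] open={R1,R2,R3}
Step 4: reserve R4 B 5 -> on_hand[A=40 B=45] avail[A=29 B=40] open={R1,R2,R3,R4}
Step 5: commit R3 -> on_hand[A=34 B=45] avail[A=29 B=40] open={R1,R2,R4}
Step 6: reserve R5 B 8 -> on_hand[A=34 B=45] avail[A=29 B=32] open={R1,R2,R4,R5}
Step 7: cancel R1 -> on_hand[A=34 B=45] avail[A=32 B=32] open={R2,R4,R5}
Step 8: reserve R6 A 6 -> on_hand[A=34 B=45] avail[A=26 B=32] open={R2,R4,R5,R6}
Final available[B] = 32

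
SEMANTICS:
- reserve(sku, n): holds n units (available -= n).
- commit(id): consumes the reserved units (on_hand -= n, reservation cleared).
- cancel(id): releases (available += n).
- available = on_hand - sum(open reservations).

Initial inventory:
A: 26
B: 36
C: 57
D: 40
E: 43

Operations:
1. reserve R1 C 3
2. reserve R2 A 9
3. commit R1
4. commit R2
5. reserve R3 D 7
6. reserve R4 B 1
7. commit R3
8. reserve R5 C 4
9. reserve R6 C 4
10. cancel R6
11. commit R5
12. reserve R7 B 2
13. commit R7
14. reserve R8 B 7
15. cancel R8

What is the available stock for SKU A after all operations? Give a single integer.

Step 1: reserve R1 C 3 -> on_hand[A=26 B=36 C=57 D=40 E=43] avail[A=26 B=36 C=54 D=40 E=43] open={R1}
Step 2: reserve R2 A 9 -> on_hand[A=26 B=36 C=57 D=40 E=43] avail[A=17 B=36 C=54 D=40 E=43] open={R1,R2}
Step 3: commit R1 -> on_hand[A=26 B=36 C=54 D=40 E=43] avail[A=17 B=36 C=54 D=40 E=43] open={R2}
Step 4: commit R2 -> on_hand[A=17 B=36 C=54 D=40 E=43] avail[A=17 B=36 C=54 D=40 E=43] open={}
Step 5: reserve R3 D 7 -> on_hand[A=17 B=36 C=54 D=40 E=43] avail[A=17 B=36 C=54 D=33 E=43] open={R3}
Step 6: reserve R4 B 1 -> on_hand[A=17 B=36 C=54 D=40 E=43] avail[A=17 B=35 C=54 D=33 E=43] open={R3,R4}
Step 7: commit R3 -> on_hand[A=17 B=36 C=54 D=33 E=43] avail[A=17 B=35 C=54 D=33 E=43] open={R4}
Step 8: reserve R5 C 4 -> on_hand[A=17 B=36 C=54 D=33 E=43] avail[A=17 B=35 C=50 D=33 E=43] open={R4,R5}
Step 9: reserve R6 C 4 -> on_hand[A=17 B=36 C=54 D=33 E=43] avail[A=17 B=35 C=46 D=33 E=43] open={R4,R5,R6}
Step 10: cancel R6 -> on_hand[A=17 B=36 C=54 D=33 E=43] avail[A=17 B=35 C=50 D=33 E=43] open={R4,R5}
Step 11: commit R5 -> on_hand[A=17 B=36 C=50 D=33 E=43] avail[A=17 B=35 C=50 D=33 E=43] open={R4}
Step 12: reserve R7 B 2 -> on_hand[A=17 B=36 C=50 D=33 E=43] avail[A=17 B=33 C=50 D=33 E=43] open={R4,R7}
Step 13: commit R7 -> on_hand[A=17 B=34 C=50 D=33 E=43] avail[A=17 B=33 C=50 D=33 E=43] open={R4}
Step 14: reserve R8 B 7 -> on_hand[A=17 B=34 C=50 D=33 E=43] avail[A=17 B=26 C=50 D=33 E=43] open={R4,R8}
Step 15: cancel R8 -> on_hand[A=17 B=34 C=50 D=33 E=43] avail[A=17 B=33 C=50 D=33 E=43] open={R4}
Final available[A] = 17

Answer: 17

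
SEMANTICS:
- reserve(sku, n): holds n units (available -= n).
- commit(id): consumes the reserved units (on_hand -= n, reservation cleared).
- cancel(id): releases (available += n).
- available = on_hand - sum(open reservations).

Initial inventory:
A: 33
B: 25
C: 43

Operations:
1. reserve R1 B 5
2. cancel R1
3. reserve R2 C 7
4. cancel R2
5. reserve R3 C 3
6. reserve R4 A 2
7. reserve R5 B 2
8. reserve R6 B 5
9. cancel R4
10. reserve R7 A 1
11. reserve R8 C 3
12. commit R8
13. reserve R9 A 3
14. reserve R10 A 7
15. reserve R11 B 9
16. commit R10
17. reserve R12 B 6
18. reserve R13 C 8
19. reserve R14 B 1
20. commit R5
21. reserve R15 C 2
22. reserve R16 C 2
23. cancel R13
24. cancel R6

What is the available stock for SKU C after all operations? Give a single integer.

Step 1: reserve R1 B 5 -> on_hand[A=33 B=25 C=43] avail[A=33 B=20 C=43] open={R1}
Step 2: cancel R1 -> on_hand[A=33 B=25 C=43] avail[A=33 B=25 C=43] open={}
Step 3: reserve R2 C 7 -> on_hand[A=33 B=25 C=43] avail[A=33 B=25 C=36] open={R2}
Step 4: cancel R2 -> on_hand[A=33 B=25 C=43] avail[A=33 B=25 C=43] open={}
Step 5: reserve R3 C 3 -> on_hand[A=33 B=25 C=43] avail[A=33 B=25 C=40] open={R3}
Step 6: reserve R4 A 2 -> on_hand[A=33 B=25 C=43] avail[A=31 B=25 C=40] open={R3,R4}
Step 7: reserve R5 B 2 -> on_hand[A=33 B=25 C=43] avail[A=31 B=23 C=40] open={R3,R4,R5}
Step 8: reserve R6 B 5 -> on_hand[A=33 B=25 C=43] avail[A=31 B=18 C=40] open={R3,R4,R5,R6}
Step 9: cancel R4 -> on_hand[A=33 B=25 C=43] avail[A=33 B=18 C=40] open={R3,R5,R6}
Step 10: reserve R7 A 1 -> on_hand[A=33 B=25 C=43] avail[A=32 B=18 C=40] open={R3,R5,R6,R7}
Step 11: reserve R8 C 3 -> on_hand[A=33 B=25 C=43] avail[A=32 B=18 C=37] open={R3,R5,R6,R7,R8}
Step 12: commit R8 -> on_hand[A=33 B=25 C=40] avail[A=32 B=18 C=37] open={R3,R5,R6,R7}
Step 13: reserve R9 A 3 -> on_hand[A=33 B=25 C=40] avail[A=29 B=18 C=37] open={R3,R5,R6,R7,R9}
Step 14: reserve R10 A 7 -> on_hand[A=33 B=25 C=40] avail[A=22 B=18 C=37] open={R10,R3,R5,R6,R7,R9}
Step 15: reserve R11 B 9 -> on_hand[A=33 B=25 C=40] avail[A=22 B=9 C=37] open={R10,R11,R3,R5,R6,R7,R9}
Step 16: commit R10 -> on_hand[A=26 B=25 C=40] avail[A=22 B=9 C=37] open={R11,R3,R5,R6,R7,R9}
Step 17: reserve R12 B 6 -> on_hand[A=26 B=25 C=40] avail[A=22 B=3 C=37] open={R11,R12,R3,R5,R6,R7,R9}
Step 18: reserve R13 C 8 -> on_hand[A=26 B=25 C=40] avail[A=22 B=3 C=29] open={R11,R12,R13,R3,R5,R6,R7,R9}
Step 19: reserve R14 B 1 -> on_hand[A=26 B=25 C=40] avail[A=22 B=2 C=29] open={R11,R12,R13,R14,R3,R5,R6,R7,R9}
Step 20: commit R5 -> on_hand[A=26 B=23 C=40] avail[A=22 B=2 C=29] open={R11,R12,R13,R14,R3,R6,R7,R9}
Step 21: reserve R15 C 2 -> on_hand[A=26 B=23 C=40] avail[A=22 B=2 C=27] open={R11,R12,R13,R14,R15,R3,R6,R7,R9}
Step 22: reserve R16 C 2 -> on_hand[A=26 B=23 C=40] avail[A=22 B=2 C=25] open={R11,R12,R13,R14,R15,R16,R3,R6,R7,R9}
Step 23: cancel R13 -> on_hand[A=26 B=23 C=40] avail[A=22 B=2 C=33] open={R11,R12,R14,R15,R16,R3,R6,R7,R9}
Step 24: cancel R6 -> on_hand[A=26 B=23 C=40] avail[A=22 B=7 C=33] open={R11,R12,R14,R15,R16,R3,R7,R9}
Final available[C] = 33

Answer: 33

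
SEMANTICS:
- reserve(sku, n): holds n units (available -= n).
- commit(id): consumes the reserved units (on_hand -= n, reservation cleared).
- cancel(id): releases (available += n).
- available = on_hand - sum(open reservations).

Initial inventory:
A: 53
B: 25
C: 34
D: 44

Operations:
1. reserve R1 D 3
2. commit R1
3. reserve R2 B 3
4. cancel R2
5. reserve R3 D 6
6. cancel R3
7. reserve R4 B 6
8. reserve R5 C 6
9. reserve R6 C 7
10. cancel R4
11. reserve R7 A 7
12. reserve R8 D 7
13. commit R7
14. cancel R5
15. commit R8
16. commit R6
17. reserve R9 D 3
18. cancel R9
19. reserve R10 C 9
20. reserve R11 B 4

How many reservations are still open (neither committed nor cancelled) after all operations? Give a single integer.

Step 1: reserve R1 D 3 -> on_hand[A=53 B=25 C=34 D=44] avail[A=53 B=25 C=34 D=41] open={R1}
Step 2: commit R1 -> on_hand[A=53 B=25 C=34 D=41] avail[A=53 B=25 C=34 D=41] open={}
Step 3: reserve R2 B 3 -> on_hand[A=53 B=25 C=34 D=41] avail[A=53 B=22 C=34 D=41] open={R2}
Step 4: cancel R2 -> on_hand[A=53 B=25 C=34 D=41] avail[A=53 B=25 C=34 D=41] open={}
Step 5: reserve R3 D 6 -> on_hand[A=53 B=25 C=34 D=41] avail[A=53 B=25 C=34 D=35] open={R3}
Step 6: cancel R3 -> on_hand[A=53 B=25 C=34 D=41] avail[A=53 B=25 C=34 D=41] open={}
Step 7: reserve R4 B 6 -> on_hand[A=53 B=25 C=34 D=41] avail[A=53 B=19 C=34 D=41] open={R4}
Step 8: reserve R5 C 6 -> on_hand[A=53 B=25 C=34 D=41] avail[A=53 B=19 C=28 D=41] open={R4,R5}
Step 9: reserve R6 C 7 -> on_hand[A=53 B=25 C=34 D=41] avail[A=53 B=19 C=21 D=41] open={R4,R5,R6}
Step 10: cancel R4 -> on_hand[A=53 B=25 C=34 D=41] avail[A=53 B=25 C=21 D=41] open={R5,R6}
Step 11: reserve R7 A 7 -> on_hand[A=53 B=25 C=34 D=41] avail[A=46 B=25 C=21 D=41] open={R5,R6,R7}
Step 12: reserve R8 D 7 -> on_hand[A=53 B=25 C=34 D=41] avail[A=46 B=25 C=21 D=34] open={R5,R6,R7,R8}
Step 13: commit R7 -> on_hand[A=46 B=25 C=34 D=41] avail[A=46 B=25 C=21 D=34] open={R5,R6,R8}
Step 14: cancel R5 -> on_hand[A=46 B=25 C=34 D=41] avail[A=46 B=25 C=27 D=34] open={R6,R8}
Step 15: commit R8 -> on_hand[A=46 B=25 C=34 D=34] avail[A=46 B=25 C=27 D=34] open={R6}
Step 16: commit R6 -> on_hand[A=46 B=25 C=27 D=34] avail[A=46 B=25 C=27 D=34] open={}
Step 17: reserve R9 D 3 -> on_hand[A=46 B=25 C=27 D=34] avail[A=46 B=25 C=27 D=31] open={R9}
Step 18: cancel R9 -> on_hand[A=46 B=25 C=27 D=34] avail[A=46 B=25 C=27 D=34] open={}
Step 19: reserve R10 C 9 -> on_hand[A=46 B=25 C=27 D=34] avail[A=46 B=25 C=18 D=34] open={R10}
Step 20: reserve R11 B 4 -> on_hand[A=46 B=25 C=27 D=34] avail[A=46 B=21 C=18 D=34] open={R10,R11}
Open reservations: ['R10', 'R11'] -> 2

Answer: 2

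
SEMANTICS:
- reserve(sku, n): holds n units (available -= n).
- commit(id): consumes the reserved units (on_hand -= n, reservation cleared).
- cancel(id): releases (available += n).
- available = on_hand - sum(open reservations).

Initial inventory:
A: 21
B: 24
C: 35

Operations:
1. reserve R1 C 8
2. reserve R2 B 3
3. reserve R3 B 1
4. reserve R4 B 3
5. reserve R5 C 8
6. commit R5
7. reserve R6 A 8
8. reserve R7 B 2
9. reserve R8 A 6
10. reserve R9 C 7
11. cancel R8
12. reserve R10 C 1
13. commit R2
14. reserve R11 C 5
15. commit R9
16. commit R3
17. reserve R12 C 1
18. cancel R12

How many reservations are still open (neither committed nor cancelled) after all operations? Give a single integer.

Answer: 6

Derivation:
Step 1: reserve R1 C 8 -> on_hand[A=21 B=24 C=35] avail[A=21 B=24 C=27] open={R1}
Step 2: reserve R2 B 3 -> on_hand[A=21 B=24 C=35] avail[A=21 B=21 C=27] open={R1,R2}
Step 3: reserve R3 B 1 -> on_hand[A=21 B=24 C=35] avail[A=21 B=20 C=27] open={R1,R2,R3}
Step 4: reserve R4 B 3 -> on_hand[A=21 B=24 C=35] avail[A=21 B=17 C=27] open={R1,R2,R3,R4}
Step 5: reserve R5 C 8 -> on_hand[A=21 B=24 C=35] avail[A=21 B=17 C=19] open={R1,R2,R3,R4,R5}
Step 6: commit R5 -> on_hand[A=21 B=24 C=27] avail[A=21 B=17 C=19] open={R1,R2,R3,R4}
Step 7: reserve R6 A 8 -> on_hand[A=21 B=24 C=27] avail[A=13 B=17 C=19] open={R1,R2,R3,R4,R6}
Step 8: reserve R7 B 2 -> on_hand[A=21 B=24 C=27] avail[A=13 B=15 C=19] open={R1,R2,R3,R4,R6,R7}
Step 9: reserve R8 A 6 -> on_hand[A=21 B=24 C=27] avail[A=7 B=15 C=19] open={R1,R2,R3,R4,R6,R7,R8}
Step 10: reserve R9 C 7 -> on_hand[A=21 B=24 C=27] avail[A=7 B=15 C=12] open={R1,R2,R3,R4,R6,R7,R8,R9}
Step 11: cancel R8 -> on_hand[A=21 B=24 C=27] avail[A=13 B=15 C=12] open={R1,R2,R3,R4,R6,R7,R9}
Step 12: reserve R10 C 1 -> on_hand[A=21 B=24 C=27] avail[A=13 B=15 C=11] open={R1,R10,R2,R3,R4,R6,R7,R9}
Step 13: commit R2 -> on_hand[A=21 B=21 C=27] avail[A=13 B=15 C=11] open={R1,R10,R3,R4,R6,R7,R9}
Step 14: reserve R11 C 5 -> on_hand[A=21 B=21 C=27] avail[A=13 B=15 C=6] open={R1,R10,R11,R3,R4,R6,R7,R9}
Step 15: commit R9 -> on_hand[A=21 B=21 C=20] avail[A=13 B=15 C=6] open={R1,R10,R11,R3,R4,R6,R7}
Step 16: commit R3 -> on_hand[A=21 B=20 C=20] avail[A=13 B=15 C=6] open={R1,R10,R11,R4,R6,R7}
Step 17: reserve R12 C 1 -> on_hand[A=21 B=20 C=20] avail[A=13 B=15 C=5] open={R1,R10,R11,R12,R4,R6,R7}
Step 18: cancel R12 -> on_hand[A=21 B=20 C=20] avail[A=13 B=15 C=6] open={R1,R10,R11,R4,R6,R7}
Open reservations: ['R1', 'R10', 'R11', 'R4', 'R6', 'R7'] -> 6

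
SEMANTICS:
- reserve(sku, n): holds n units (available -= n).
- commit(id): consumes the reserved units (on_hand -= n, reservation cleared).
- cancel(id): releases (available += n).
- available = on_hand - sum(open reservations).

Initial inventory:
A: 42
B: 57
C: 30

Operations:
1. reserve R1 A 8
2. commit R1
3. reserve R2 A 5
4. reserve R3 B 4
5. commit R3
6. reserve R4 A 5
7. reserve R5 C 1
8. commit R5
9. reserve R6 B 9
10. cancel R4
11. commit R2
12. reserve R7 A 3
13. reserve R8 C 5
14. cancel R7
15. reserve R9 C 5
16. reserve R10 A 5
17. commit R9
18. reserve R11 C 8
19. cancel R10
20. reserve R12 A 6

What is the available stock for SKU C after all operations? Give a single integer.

Answer: 11

Derivation:
Step 1: reserve R1 A 8 -> on_hand[A=42 B=57 C=30] avail[A=34 B=57 C=30] open={R1}
Step 2: commit R1 -> on_hand[A=34 B=57 C=30] avail[A=34 B=57 C=30] open={}
Step 3: reserve R2 A 5 -> on_hand[A=34 B=57 C=30] avail[A=29 B=57 C=30] open={R2}
Step 4: reserve R3 B 4 -> on_hand[A=34 B=57 C=30] avail[A=29 B=53 C=30] open={R2,R3}
Step 5: commit R3 -> on_hand[A=34 B=53 C=30] avail[A=29 B=53 C=30] open={R2}
Step 6: reserve R4 A 5 -> on_hand[A=34 B=53 C=30] avail[A=24 B=53 C=30] open={R2,R4}
Step 7: reserve R5 C 1 -> on_hand[A=34 B=53 C=30] avail[A=24 B=53 C=29] open={R2,R4,R5}
Step 8: commit R5 -> on_hand[A=34 B=53 C=29] avail[A=24 B=53 C=29] open={R2,R4}
Step 9: reserve R6 B 9 -> on_hand[A=34 B=53 C=29] avail[A=24 B=44 C=29] open={R2,R4,R6}
Step 10: cancel R4 -> on_hand[A=34 B=53 C=29] avail[A=29 B=44 C=29] open={R2,R6}
Step 11: commit R2 -> on_hand[A=29 B=53 C=29] avail[A=29 B=44 C=29] open={R6}
Step 12: reserve R7 A 3 -> on_hand[A=29 B=53 C=29] avail[A=26 B=44 C=29] open={R6,R7}
Step 13: reserve R8 C 5 -> on_hand[A=29 B=53 C=29] avail[A=26 B=44 C=24] open={R6,R7,R8}
Step 14: cancel R7 -> on_hand[A=29 B=53 C=29] avail[A=29 B=44 C=24] open={R6,R8}
Step 15: reserve R9 C 5 -> on_hand[A=29 B=53 C=29] avail[A=29 B=44 C=19] open={R6,R8,R9}
Step 16: reserve R10 A 5 -> on_hand[A=29 B=53 C=29] avail[A=24 B=44 C=19] open={R10,R6,R8,R9}
Step 17: commit R9 -> on_hand[A=29 B=53 C=24] avail[A=24 B=44 C=19] open={R10,R6,R8}
Step 18: reserve R11 C 8 -> on_hand[A=29 B=53 C=24] avail[A=24 B=44 C=11] open={R10,R11,R6,R8}
Step 19: cancel R10 -> on_hand[A=29 B=53 C=24] avail[A=29 B=44 C=11] open={R11,R6,R8}
Step 20: reserve R12 A 6 -> on_hand[A=29 B=53 C=24] avail[A=23 B=44 C=11] open={R11,R12,R6,R8}
Final available[C] = 11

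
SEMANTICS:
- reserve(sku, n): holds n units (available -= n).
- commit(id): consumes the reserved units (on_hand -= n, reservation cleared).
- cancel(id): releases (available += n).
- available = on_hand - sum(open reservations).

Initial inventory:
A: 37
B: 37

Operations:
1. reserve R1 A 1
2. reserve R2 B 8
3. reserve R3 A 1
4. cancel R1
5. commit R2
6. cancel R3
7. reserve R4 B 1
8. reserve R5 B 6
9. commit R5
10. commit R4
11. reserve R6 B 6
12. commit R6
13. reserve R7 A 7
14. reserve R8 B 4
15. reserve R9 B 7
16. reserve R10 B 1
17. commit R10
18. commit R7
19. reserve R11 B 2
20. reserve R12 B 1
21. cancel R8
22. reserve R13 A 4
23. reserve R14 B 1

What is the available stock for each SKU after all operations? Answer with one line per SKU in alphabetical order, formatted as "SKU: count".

Answer: A: 26
B: 4

Derivation:
Step 1: reserve R1 A 1 -> on_hand[A=37 B=37] avail[A=36 B=37] open={R1}
Step 2: reserve R2 B 8 -> on_hand[A=37 B=37] avail[A=36 B=29] open={R1,R2}
Step 3: reserve R3 A 1 -> on_hand[A=37 B=37] avail[A=35 B=29] open={R1,R2,R3}
Step 4: cancel R1 -> on_hand[A=37 B=37] avail[A=36 B=29] open={R2,R3}
Step 5: commit R2 -> on_hand[A=37 B=29] avail[A=36 B=29] open={R3}
Step 6: cancel R3 -> on_hand[A=37 B=29] avail[A=37 B=29] open={}
Step 7: reserve R4 B 1 -> on_hand[A=37 B=29] avail[A=37 B=28] open={R4}
Step 8: reserve R5 B 6 -> on_hand[A=37 B=29] avail[A=37 B=22] open={R4,R5}
Step 9: commit R5 -> on_hand[A=37 B=23] avail[A=37 B=22] open={R4}
Step 10: commit R4 -> on_hand[A=37 B=22] avail[A=37 B=22] open={}
Step 11: reserve R6 B 6 -> on_hand[A=37 B=22] avail[A=37 B=16] open={R6}
Step 12: commit R6 -> on_hand[A=37 B=16] avail[A=37 B=16] open={}
Step 13: reserve R7 A 7 -> on_hand[A=37 B=16] avail[A=30 B=16] open={R7}
Step 14: reserve R8 B 4 -> on_hand[A=37 B=16] avail[A=30 B=12] open={R7,R8}
Step 15: reserve R9 B 7 -> on_hand[A=37 B=16] avail[A=30 B=5] open={R7,R8,R9}
Step 16: reserve R10 B 1 -> on_hand[A=37 B=16] avail[A=30 B=4] open={R10,R7,R8,R9}
Step 17: commit R10 -> on_hand[A=37 B=15] avail[A=30 B=4] open={R7,R8,R9}
Step 18: commit R7 -> on_hand[A=30 B=15] avail[A=30 B=4] open={R8,R9}
Step 19: reserve R11 B 2 -> on_hand[A=30 B=15] avail[A=30 B=2] open={R11,R8,R9}
Step 20: reserve R12 B 1 -> on_hand[A=30 B=15] avail[A=30 B=1] open={R11,R12,R8,R9}
Step 21: cancel R8 -> on_hand[A=30 B=15] avail[A=30 B=5] open={R11,R12,R9}
Step 22: reserve R13 A 4 -> on_hand[A=30 B=15] avail[A=26 B=5] open={R11,R12,R13,R9}
Step 23: reserve R14 B 1 -> on_hand[A=30 B=15] avail[A=26 B=4] open={R11,R12,R13,R14,R9}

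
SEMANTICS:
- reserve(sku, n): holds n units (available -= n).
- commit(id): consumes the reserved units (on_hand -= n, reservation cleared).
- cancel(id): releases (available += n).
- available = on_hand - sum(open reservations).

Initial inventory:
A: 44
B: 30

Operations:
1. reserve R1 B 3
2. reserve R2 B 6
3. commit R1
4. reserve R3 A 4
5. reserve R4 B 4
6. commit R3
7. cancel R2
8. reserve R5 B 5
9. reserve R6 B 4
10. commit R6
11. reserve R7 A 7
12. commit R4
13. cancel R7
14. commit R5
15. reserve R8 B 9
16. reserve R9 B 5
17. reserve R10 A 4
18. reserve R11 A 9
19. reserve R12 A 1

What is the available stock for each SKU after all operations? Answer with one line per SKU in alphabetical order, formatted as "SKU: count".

Answer: A: 26
B: 0

Derivation:
Step 1: reserve R1 B 3 -> on_hand[A=44 B=30] avail[A=44 B=27] open={R1}
Step 2: reserve R2 B 6 -> on_hand[A=44 B=30] avail[A=44 B=21] open={R1,R2}
Step 3: commit R1 -> on_hand[A=44 B=27] avail[A=44 B=21] open={R2}
Step 4: reserve R3 A 4 -> on_hand[A=44 B=27] avail[A=40 B=21] open={R2,R3}
Step 5: reserve R4 B 4 -> on_hand[A=44 B=27] avail[A=40 B=17] open={R2,R3,R4}
Step 6: commit R3 -> on_hand[A=40 B=27] avail[A=40 B=17] open={R2,R4}
Step 7: cancel R2 -> on_hand[A=40 B=27] avail[A=40 B=23] open={R4}
Step 8: reserve R5 B 5 -> on_hand[A=40 B=27] avail[A=40 B=18] open={R4,R5}
Step 9: reserve R6 B 4 -> on_hand[A=40 B=27] avail[A=40 B=14] open={R4,R5,R6}
Step 10: commit R6 -> on_hand[A=40 B=23] avail[A=40 B=14] open={R4,R5}
Step 11: reserve R7 A 7 -> on_hand[A=40 B=23] avail[A=33 B=14] open={R4,R5,R7}
Step 12: commit R4 -> on_hand[A=40 B=19] avail[A=33 B=14] open={R5,R7}
Step 13: cancel R7 -> on_hand[A=40 B=19] avail[A=40 B=14] open={R5}
Step 14: commit R5 -> on_hand[A=40 B=14] avail[A=40 B=14] open={}
Step 15: reserve R8 B 9 -> on_hand[A=40 B=14] avail[A=40 B=5] open={R8}
Step 16: reserve R9 B 5 -> on_hand[A=40 B=14] avail[A=40 B=0] open={R8,R9}
Step 17: reserve R10 A 4 -> on_hand[A=40 B=14] avail[A=36 B=0] open={R10,R8,R9}
Step 18: reserve R11 A 9 -> on_hand[A=40 B=14] avail[A=27 B=0] open={R10,R11,R8,R9}
Step 19: reserve R12 A 1 -> on_hand[A=40 B=14] avail[A=26 B=0] open={R10,R11,R12,R8,R9}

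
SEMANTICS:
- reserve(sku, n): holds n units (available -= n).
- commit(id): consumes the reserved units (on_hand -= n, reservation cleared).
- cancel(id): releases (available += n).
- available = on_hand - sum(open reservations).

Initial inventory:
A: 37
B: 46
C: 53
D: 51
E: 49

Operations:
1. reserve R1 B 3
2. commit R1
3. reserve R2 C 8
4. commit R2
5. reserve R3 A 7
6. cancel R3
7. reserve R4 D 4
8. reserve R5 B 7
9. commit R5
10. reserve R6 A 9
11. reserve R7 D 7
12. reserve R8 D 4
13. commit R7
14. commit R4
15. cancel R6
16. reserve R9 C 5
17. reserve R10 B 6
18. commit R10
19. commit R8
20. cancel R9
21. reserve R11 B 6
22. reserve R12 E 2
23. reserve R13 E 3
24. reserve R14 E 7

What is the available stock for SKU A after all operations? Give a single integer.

Step 1: reserve R1 B 3 -> on_hand[A=37 B=46 C=53 D=51 E=49] avail[A=37 B=43 C=53 D=51 E=49] open={R1}
Step 2: commit R1 -> on_hand[A=37 B=43 C=53 D=51 E=49] avail[A=37 B=43 C=53 D=51 E=49] open={}
Step 3: reserve R2 C 8 -> on_hand[A=37 B=43 C=53 D=51 E=49] avail[A=37 B=43 C=45 D=51 E=49] open={R2}
Step 4: commit R2 -> on_hand[A=37 B=43 C=45 D=51 E=49] avail[A=37 B=43 C=45 D=51 E=49] open={}
Step 5: reserve R3 A 7 -> on_hand[A=37 B=43 C=45 D=51 E=49] avail[A=30 B=43 C=45 D=51 E=49] open={R3}
Step 6: cancel R3 -> on_hand[A=37 B=43 C=45 D=51 E=49] avail[A=37 B=43 C=45 D=51 E=49] open={}
Step 7: reserve R4 D 4 -> on_hand[A=37 B=43 C=45 D=51 E=49] avail[A=37 B=43 C=45 D=47 E=49] open={R4}
Step 8: reserve R5 B 7 -> on_hand[A=37 B=43 C=45 D=51 E=49] avail[A=37 B=36 C=45 D=47 E=49] open={R4,R5}
Step 9: commit R5 -> on_hand[A=37 B=36 C=45 D=51 E=49] avail[A=37 B=36 C=45 D=47 E=49] open={R4}
Step 10: reserve R6 A 9 -> on_hand[A=37 B=36 C=45 D=51 E=49] avail[A=28 B=36 C=45 D=47 E=49] open={R4,R6}
Step 11: reserve R7 D 7 -> on_hand[A=37 B=36 C=45 D=51 E=49] avail[A=28 B=36 C=45 D=40 E=49] open={R4,R6,R7}
Step 12: reserve R8 D 4 -> on_hand[A=37 B=36 C=45 D=51 E=49] avail[A=28 B=36 C=45 D=36 E=49] open={R4,R6,R7,R8}
Step 13: commit R7 -> on_hand[A=37 B=36 C=45 D=44 E=49] avail[A=28 B=36 C=45 D=36 E=49] open={R4,R6,R8}
Step 14: commit R4 -> on_hand[A=37 B=36 C=45 D=40 E=49] avail[A=28 B=36 C=45 D=36 E=49] open={R6,R8}
Step 15: cancel R6 -> on_hand[A=37 B=36 C=45 D=40 E=49] avail[A=37 B=36 C=45 D=36 E=49] open={R8}
Step 16: reserve R9 C 5 -> on_hand[A=37 B=36 C=45 D=40 E=49] avail[A=37 B=36 C=40 D=36 E=49] open={R8,R9}
Step 17: reserve R10 B 6 -> on_hand[A=37 B=36 C=45 D=40 E=49] avail[A=37 B=30 C=40 D=36 E=49] open={R10,R8,R9}
Step 18: commit R10 -> on_hand[A=37 B=30 C=45 D=40 E=49] avail[A=37 B=30 C=40 D=36 E=49] open={R8,R9}
Step 19: commit R8 -> on_hand[A=37 B=30 C=45 D=36 E=49] avail[A=37 B=30 C=40 D=36 E=49] open={R9}
Step 20: cancel R9 -> on_hand[A=37 B=30 C=45 D=36 E=49] avail[A=37 B=30 C=45 D=36 E=49] open={}
Step 21: reserve R11 B 6 -> on_hand[A=37 B=30 C=45 D=36 E=49] avail[A=37 B=24 C=45 D=36 E=49] open={R11}
Step 22: reserve R12 E 2 -> on_hand[A=37 B=30 C=45 D=36 E=49] avail[A=37 B=24 C=45 D=36 E=47] open={R11,R12}
Step 23: reserve R13 E 3 -> on_hand[A=37 B=30 C=45 D=36 E=49] avail[A=37 B=24 C=45 D=36 E=44] open={R11,R12,R13}
Step 24: reserve R14 E 7 -> on_hand[A=37 B=30 C=45 D=36 E=49] avail[A=37 B=24 C=45 D=36 E=37] open={R11,R12,R13,R14}
Final available[A] = 37

Answer: 37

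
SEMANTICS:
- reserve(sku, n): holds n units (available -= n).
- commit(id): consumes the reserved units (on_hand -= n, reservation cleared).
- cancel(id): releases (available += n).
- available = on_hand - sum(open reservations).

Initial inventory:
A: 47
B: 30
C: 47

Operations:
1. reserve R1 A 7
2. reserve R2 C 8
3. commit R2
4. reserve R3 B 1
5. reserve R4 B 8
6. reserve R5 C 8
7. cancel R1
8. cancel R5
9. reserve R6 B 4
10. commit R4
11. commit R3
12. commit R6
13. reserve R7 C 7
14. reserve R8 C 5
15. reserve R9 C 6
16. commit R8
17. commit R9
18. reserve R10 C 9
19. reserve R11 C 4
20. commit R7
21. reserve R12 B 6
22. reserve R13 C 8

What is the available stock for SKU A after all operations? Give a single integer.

Answer: 47

Derivation:
Step 1: reserve R1 A 7 -> on_hand[A=47 B=30 C=47] avail[A=40 B=30 C=47] open={R1}
Step 2: reserve R2 C 8 -> on_hand[A=47 B=30 C=47] avail[A=40 B=30 C=39] open={R1,R2}
Step 3: commit R2 -> on_hand[A=47 B=30 C=39] avail[A=40 B=30 C=39] open={R1}
Step 4: reserve R3 B 1 -> on_hand[A=47 B=30 C=39] avail[A=40 B=29 C=39] open={R1,R3}
Step 5: reserve R4 B 8 -> on_hand[A=47 B=30 C=39] avail[A=40 B=21 C=39] open={R1,R3,R4}
Step 6: reserve R5 C 8 -> on_hand[A=47 B=30 C=39] avail[A=40 B=21 C=31] open={R1,R3,R4,R5}
Step 7: cancel R1 -> on_hand[A=47 B=30 C=39] avail[A=47 B=21 C=31] open={R3,R4,R5}
Step 8: cancel R5 -> on_hand[A=47 B=30 C=39] avail[A=47 B=21 C=39] open={R3,R4}
Step 9: reserve R6 B 4 -> on_hand[A=47 B=30 C=39] avail[A=47 B=17 C=39] open={R3,R4,R6}
Step 10: commit R4 -> on_hand[A=47 B=22 C=39] avail[A=47 B=17 C=39] open={R3,R6}
Step 11: commit R3 -> on_hand[A=47 B=21 C=39] avail[A=47 B=17 C=39] open={R6}
Step 12: commit R6 -> on_hand[A=47 B=17 C=39] avail[A=47 B=17 C=39] open={}
Step 13: reserve R7 C 7 -> on_hand[A=47 B=17 C=39] avail[A=47 B=17 C=32] open={R7}
Step 14: reserve R8 C 5 -> on_hand[A=47 B=17 C=39] avail[A=47 B=17 C=27] open={R7,R8}
Step 15: reserve R9 C 6 -> on_hand[A=47 B=17 C=39] avail[A=47 B=17 C=21] open={R7,R8,R9}
Step 16: commit R8 -> on_hand[A=47 B=17 C=34] avail[A=47 B=17 C=21] open={R7,R9}
Step 17: commit R9 -> on_hand[A=47 B=17 C=28] avail[A=47 B=17 C=21] open={R7}
Step 18: reserve R10 C 9 -> on_hand[A=47 B=17 C=28] avail[A=47 B=17 C=12] open={R10,R7}
Step 19: reserve R11 C 4 -> on_hand[A=47 B=17 C=28] avail[A=47 B=17 C=8] open={R10,R11,R7}
Step 20: commit R7 -> on_hand[A=47 B=17 C=21] avail[A=47 B=17 C=8] open={R10,R11}
Step 21: reserve R12 B 6 -> on_hand[A=47 B=17 C=21] avail[A=47 B=11 C=8] open={R10,R11,R12}
Step 22: reserve R13 C 8 -> on_hand[A=47 B=17 C=21] avail[A=47 B=11 C=0] open={R10,R11,R12,R13}
Final available[A] = 47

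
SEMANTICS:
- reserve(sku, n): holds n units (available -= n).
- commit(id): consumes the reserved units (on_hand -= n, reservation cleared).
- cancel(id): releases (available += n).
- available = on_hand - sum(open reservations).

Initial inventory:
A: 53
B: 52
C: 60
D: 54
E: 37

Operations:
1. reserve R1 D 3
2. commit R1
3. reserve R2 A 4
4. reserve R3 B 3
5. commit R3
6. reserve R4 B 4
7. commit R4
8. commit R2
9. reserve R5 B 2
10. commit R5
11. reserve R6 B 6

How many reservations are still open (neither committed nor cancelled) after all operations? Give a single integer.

Step 1: reserve R1 D 3 -> on_hand[A=53 B=52 C=60 D=54 E=37] avail[A=53 B=52 C=60 D=51 E=37] open={R1}
Step 2: commit R1 -> on_hand[A=53 B=52 C=60 D=51 E=37] avail[A=53 B=52 C=60 D=51 E=37] open={}
Step 3: reserve R2 A 4 -> on_hand[A=53 B=52 C=60 D=51 E=37] avail[A=49 B=52 C=60 D=51 E=37] open={R2}
Step 4: reserve R3 B 3 -> on_hand[A=53 B=52 C=60 D=51 E=37] avail[A=49 B=49 C=60 D=51 E=37] open={R2,R3}
Step 5: commit R3 -> on_hand[A=53 B=49 C=60 D=51 E=37] avail[A=49 B=49 C=60 D=51 E=37] open={R2}
Step 6: reserve R4 B 4 -> on_hand[A=53 B=49 C=60 D=51 E=37] avail[A=49 B=45 C=60 D=51 E=37] open={R2,R4}
Step 7: commit R4 -> on_hand[A=53 B=45 C=60 D=51 E=37] avail[A=49 B=45 C=60 D=51 E=37] open={R2}
Step 8: commit R2 -> on_hand[A=49 B=45 C=60 D=51 E=37] avail[A=49 B=45 C=60 D=51 E=37] open={}
Step 9: reserve R5 B 2 -> on_hand[A=49 B=45 C=60 D=51 E=37] avail[A=49 B=43 C=60 D=51 E=37] open={R5}
Step 10: commit R5 -> on_hand[A=49 B=43 C=60 D=51 E=37] avail[A=49 B=43 C=60 D=51 E=37] open={}
Step 11: reserve R6 B 6 -> on_hand[A=49 B=43 C=60 D=51 E=37] avail[A=49 B=37 C=60 D=51 E=37] open={R6}
Open reservations: ['R6'] -> 1

Answer: 1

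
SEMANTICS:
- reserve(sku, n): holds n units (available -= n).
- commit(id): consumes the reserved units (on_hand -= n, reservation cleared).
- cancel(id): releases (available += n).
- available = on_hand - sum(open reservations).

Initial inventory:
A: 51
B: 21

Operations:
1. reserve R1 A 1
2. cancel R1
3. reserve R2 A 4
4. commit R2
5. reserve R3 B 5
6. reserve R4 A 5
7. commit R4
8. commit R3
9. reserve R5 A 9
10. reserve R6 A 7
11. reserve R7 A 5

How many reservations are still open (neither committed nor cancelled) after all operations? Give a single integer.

Step 1: reserve R1 A 1 -> on_hand[A=51 B=21] avail[A=50 B=21] open={R1}
Step 2: cancel R1 -> on_hand[A=51 B=21] avail[A=51 B=21] open={}
Step 3: reserve R2 A 4 -> on_hand[A=51 B=21] avail[A=47 B=21] open={R2}
Step 4: commit R2 -> on_hand[A=47 B=21] avail[A=47 B=21] open={}
Step 5: reserve R3 B 5 -> on_hand[A=47 B=21] avail[A=47 B=16] open={R3}
Step 6: reserve R4 A 5 -> on_hand[A=47 B=21] avail[A=42 B=16] open={R3,R4}
Step 7: commit R4 -> on_hand[A=42 B=21] avail[A=42 B=16] open={R3}
Step 8: commit R3 -> on_hand[A=42 B=16] avail[A=42 B=16] open={}
Step 9: reserve R5 A 9 -> on_hand[A=42 B=16] avail[A=33 B=16] open={R5}
Step 10: reserve R6 A 7 -> on_hand[A=42 B=16] avail[A=26 B=16] open={R5,R6}
Step 11: reserve R7 A 5 -> on_hand[A=42 B=16] avail[A=21 B=16] open={R5,R6,R7}
Open reservations: ['R5', 'R6', 'R7'] -> 3

Answer: 3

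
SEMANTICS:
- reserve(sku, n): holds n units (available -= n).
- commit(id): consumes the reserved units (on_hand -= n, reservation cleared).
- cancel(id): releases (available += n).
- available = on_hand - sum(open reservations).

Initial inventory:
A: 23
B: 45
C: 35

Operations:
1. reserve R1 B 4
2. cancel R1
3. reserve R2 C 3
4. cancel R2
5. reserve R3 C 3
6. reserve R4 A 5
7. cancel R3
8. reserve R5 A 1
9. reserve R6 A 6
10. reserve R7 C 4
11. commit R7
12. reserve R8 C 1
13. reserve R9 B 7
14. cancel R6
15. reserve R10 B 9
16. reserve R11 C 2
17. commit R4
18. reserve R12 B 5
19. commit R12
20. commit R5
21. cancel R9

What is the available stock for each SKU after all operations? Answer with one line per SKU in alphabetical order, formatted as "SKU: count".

Step 1: reserve R1 B 4 -> on_hand[A=23 B=45 C=35] avail[A=23 B=41 C=35] open={R1}
Step 2: cancel R1 -> on_hand[A=23 B=45 C=35] avail[A=23 B=45 C=35] open={}
Step 3: reserve R2 C 3 -> on_hand[A=23 B=45 C=35] avail[A=23 B=45 C=32] open={R2}
Step 4: cancel R2 -> on_hand[A=23 B=45 C=35] avail[A=23 B=45 C=35] open={}
Step 5: reserve R3 C 3 -> on_hand[A=23 B=45 C=35] avail[A=23 B=45 C=32] open={R3}
Step 6: reserve R4 A 5 -> on_hand[A=23 B=45 C=35] avail[A=18 B=45 C=32] open={R3,R4}
Step 7: cancel R3 -> on_hand[A=23 B=45 C=35] avail[A=18 B=45 C=35] open={R4}
Step 8: reserve R5 A 1 -> on_hand[A=23 B=45 C=35] avail[A=17 B=45 C=35] open={R4,R5}
Step 9: reserve R6 A 6 -> on_hand[A=23 B=45 C=35] avail[A=11 B=45 C=35] open={R4,R5,R6}
Step 10: reserve R7 C 4 -> on_hand[A=23 B=45 C=35] avail[A=11 B=45 C=31] open={R4,R5,R6,R7}
Step 11: commit R7 -> on_hand[A=23 B=45 C=31] avail[A=11 B=45 C=31] open={R4,R5,R6}
Step 12: reserve R8 C 1 -> on_hand[A=23 B=45 C=31] avail[A=11 B=45 C=30] open={R4,R5,R6,R8}
Step 13: reserve R9 B 7 -> on_hand[A=23 B=45 C=31] avail[A=11 B=38 C=30] open={R4,R5,R6,R8,R9}
Step 14: cancel R6 -> on_hand[A=23 B=45 C=31] avail[A=17 B=38 C=30] open={R4,R5,R8,R9}
Step 15: reserve R10 B 9 -> on_hand[A=23 B=45 C=31] avail[A=17 B=29 C=30] open={R10,R4,R5,R8,R9}
Step 16: reserve R11 C 2 -> on_hand[A=23 B=45 C=31] avail[A=17 B=29 C=28] open={R10,R11,R4,R5,R8,R9}
Step 17: commit R4 -> on_hand[A=18 B=45 C=31] avail[A=17 B=29 C=28] open={R10,R11,R5,R8,R9}
Step 18: reserve R12 B 5 -> on_hand[A=18 B=45 C=31] avail[A=17 B=24 C=28] open={R10,R11,R12,R5,R8,R9}
Step 19: commit R12 -> on_hand[A=18 B=40 C=31] avail[A=17 B=24 C=28] open={R10,R11,R5,R8,R9}
Step 20: commit R5 -> on_hand[A=17 B=40 C=31] avail[A=17 B=24 C=28] open={R10,R11,R8,R9}
Step 21: cancel R9 -> on_hand[A=17 B=40 C=31] avail[A=17 B=31 C=28] open={R10,R11,R8}

Answer: A: 17
B: 31
C: 28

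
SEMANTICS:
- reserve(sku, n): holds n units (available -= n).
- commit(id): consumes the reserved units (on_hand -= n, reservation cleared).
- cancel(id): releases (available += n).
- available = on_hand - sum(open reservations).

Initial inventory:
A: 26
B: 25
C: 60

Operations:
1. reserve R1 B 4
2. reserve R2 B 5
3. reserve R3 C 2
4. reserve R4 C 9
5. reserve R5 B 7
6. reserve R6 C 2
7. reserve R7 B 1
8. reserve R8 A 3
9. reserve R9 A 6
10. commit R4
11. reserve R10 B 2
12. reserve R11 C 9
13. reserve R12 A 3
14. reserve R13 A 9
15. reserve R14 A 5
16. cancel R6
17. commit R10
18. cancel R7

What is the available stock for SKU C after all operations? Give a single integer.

Answer: 40

Derivation:
Step 1: reserve R1 B 4 -> on_hand[A=26 B=25 C=60] avail[A=26 B=21 C=60] open={R1}
Step 2: reserve R2 B 5 -> on_hand[A=26 B=25 C=60] avail[A=26 B=16 C=60] open={R1,R2}
Step 3: reserve R3 C 2 -> on_hand[A=26 B=25 C=60] avail[A=26 B=16 C=58] open={R1,R2,R3}
Step 4: reserve R4 C 9 -> on_hand[A=26 B=25 C=60] avail[A=26 B=16 C=49] open={R1,R2,R3,R4}
Step 5: reserve R5 B 7 -> on_hand[A=26 B=25 C=60] avail[A=26 B=9 C=49] open={R1,R2,R3,R4,R5}
Step 6: reserve R6 C 2 -> on_hand[A=26 B=25 C=60] avail[A=26 B=9 C=47] open={R1,R2,R3,R4,R5,R6}
Step 7: reserve R7 B 1 -> on_hand[A=26 B=25 C=60] avail[A=26 B=8 C=47] open={R1,R2,R3,R4,R5,R6,R7}
Step 8: reserve R8 A 3 -> on_hand[A=26 B=25 C=60] avail[A=23 B=8 C=47] open={R1,R2,R3,R4,R5,R6,R7,R8}
Step 9: reserve R9 A 6 -> on_hand[A=26 B=25 C=60] avail[A=17 B=8 C=47] open={R1,R2,R3,R4,R5,R6,R7,R8,R9}
Step 10: commit R4 -> on_hand[A=26 B=25 C=51] avail[A=17 B=8 C=47] open={R1,R2,R3,R5,R6,R7,R8,R9}
Step 11: reserve R10 B 2 -> on_hand[A=26 B=25 C=51] avail[A=17 B=6 C=47] open={R1,R10,R2,R3,R5,R6,R7,R8,R9}
Step 12: reserve R11 C 9 -> on_hand[A=26 B=25 C=51] avail[A=17 B=6 C=38] open={R1,R10,R11,R2,R3,R5,R6,R7,R8,R9}
Step 13: reserve R12 A 3 -> on_hand[A=26 B=25 C=51] avail[A=14 B=6 C=38] open={R1,R10,R11,R12,R2,R3,R5,R6,R7,R8,R9}
Step 14: reserve R13 A 9 -> on_hand[A=26 B=25 C=51] avail[A=5 B=6 C=38] open={R1,R10,R11,R12,R13,R2,R3,R5,R6,R7,R8,R9}
Step 15: reserve R14 A 5 -> on_hand[A=26 B=25 C=51] avail[A=0 B=6 C=38] open={R1,R10,R11,R12,R13,R14,R2,R3,R5,R6,R7,R8,R9}
Step 16: cancel R6 -> on_hand[A=26 B=25 C=51] avail[A=0 B=6 C=40] open={R1,R10,R11,R12,R13,R14,R2,R3,R5,R7,R8,R9}
Step 17: commit R10 -> on_hand[A=26 B=23 C=51] avail[A=0 B=6 C=40] open={R1,R11,R12,R13,R14,R2,R3,R5,R7,R8,R9}
Step 18: cancel R7 -> on_hand[A=26 B=23 C=51] avail[A=0 B=7 C=40] open={R1,R11,R12,R13,R14,R2,R3,R5,R8,R9}
Final available[C] = 40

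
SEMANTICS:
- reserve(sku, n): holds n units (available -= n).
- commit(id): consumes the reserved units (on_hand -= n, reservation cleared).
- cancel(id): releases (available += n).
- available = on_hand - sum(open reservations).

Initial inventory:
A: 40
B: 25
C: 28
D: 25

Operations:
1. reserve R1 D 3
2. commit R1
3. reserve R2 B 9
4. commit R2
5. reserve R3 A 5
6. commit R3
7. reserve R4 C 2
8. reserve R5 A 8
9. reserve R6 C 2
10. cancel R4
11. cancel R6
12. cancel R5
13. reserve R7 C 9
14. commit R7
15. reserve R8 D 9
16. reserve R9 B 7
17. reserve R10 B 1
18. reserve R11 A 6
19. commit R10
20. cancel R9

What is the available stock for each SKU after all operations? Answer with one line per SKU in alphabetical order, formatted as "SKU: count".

Step 1: reserve R1 D 3 -> on_hand[A=40 B=25 C=28 D=25] avail[A=40 B=25 C=28 D=22] open={R1}
Step 2: commit R1 -> on_hand[A=40 B=25 C=28 D=22] avail[A=40 B=25 C=28 D=22] open={}
Step 3: reserve R2 B 9 -> on_hand[A=40 B=25 C=28 D=22] avail[A=40 B=16 C=28 D=22] open={R2}
Step 4: commit R2 -> on_hand[A=40 B=16 C=28 D=22] avail[A=40 B=16 C=28 D=22] open={}
Step 5: reserve R3 A 5 -> on_hand[A=40 B=16 C=28 D=22] avail[A=35 B=16 C=28 D=22] open={R3}
Step 6: commit R3 -> on_hand[A=35 B=16 C=28 D=22] avail[A=35 B=16 C=28 D=22] open={}
Step 7: reserve R4 C 2 -> on_hand[A=35 B=16 C=28 D=22] avail[A=35 B=16 C=26 D=22] open={R4}
Step 8: reserve R5 A 8 -> on_hand[A=35 B=16 C=28 D=22] avail[A=27 B=16 C=26 D=22] open={R4,R5}
Step 9: reserve R6 C 2 -> on_hand[A=35 B=16 C=28 D=22] avail[A=27 B=16 C=24 D=22] open={R4,R5,R6}
Step 10: cancel R4 -> on_hand[A=35 B=16 C=28 D=22] avail[A=27 B=16 C=26 D=22] open={R5,R6}
Step 11: cancel R6 -> on_hand[A=35 B=16 C=28 D=22] avail[A=27 B=16 C=28 D=22] open={R5}
Step 12: cancel R5 -> on_hand[A=35 B=16 C=28 D=22] avail[A=35 B=16 C=28 D=22] open={}
Step 13: reserve R7 C 9 -> on_hand[A=35 B=16 C=28 D=22] avail[A=35 B=16 C=19 D=22] open={R7}
Step 14: commit R7 -> on_hand[A=35 B=16 C=19 D=22] avail[A=35 B=16 C=19 D=22] open={}
Step 15: reserve R8 D 9 -> on_hand[A=35 B=16 C=19 D=22] avail[A=35 B=16 C=19 D=13] open={R8}
Step 16: reserve R9 B 7 -> on_hand[A=35 B=16 C=19 D=22] avail[A=35 B=9 C=19 D=13] open={R8,R9}
Step 17: reserve R10 B 1 -> on_hand[A=35 B=16 C=19 D=22] avail[A=35 B=8 C=19 D=13] open={R10,R8,R9}
Step 18: reserve R11 A 6 -> on_hand[A=35 B=16 C=19 D=22] avail[A=29 B=8 C=19 D=13] open={R10,R11,R8,R9}
Step 19: commit R10 -> on_hand[A=35 B=15 C=19 D=22] avail[A=29 B=8 C=19 D=13] open={R11,R8,R9}
Step 20: cancel R9 -> on_hand[A=35 B=15 C=19 D=22] avail[A=29 B=15 C=19 D=13] open={R11,R8}

Answer: A: 29
B: 15
C: 19
D: 13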